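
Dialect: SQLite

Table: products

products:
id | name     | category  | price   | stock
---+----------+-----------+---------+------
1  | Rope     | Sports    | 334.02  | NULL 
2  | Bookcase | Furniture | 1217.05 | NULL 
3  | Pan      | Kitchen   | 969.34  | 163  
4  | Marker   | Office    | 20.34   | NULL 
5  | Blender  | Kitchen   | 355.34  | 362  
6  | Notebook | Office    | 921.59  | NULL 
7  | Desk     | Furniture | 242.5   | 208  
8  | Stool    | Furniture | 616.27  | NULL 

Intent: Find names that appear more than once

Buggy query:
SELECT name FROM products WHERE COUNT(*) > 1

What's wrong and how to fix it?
Bug: COUNT(*) is an aggregate and cannot be used in WHERE

Fix: Group first, then use HAVING for the count condition

Corrected query:
SELECT name FROM products GROUP BY name HAVING COUNT(*) > 1

Result:
(no rows)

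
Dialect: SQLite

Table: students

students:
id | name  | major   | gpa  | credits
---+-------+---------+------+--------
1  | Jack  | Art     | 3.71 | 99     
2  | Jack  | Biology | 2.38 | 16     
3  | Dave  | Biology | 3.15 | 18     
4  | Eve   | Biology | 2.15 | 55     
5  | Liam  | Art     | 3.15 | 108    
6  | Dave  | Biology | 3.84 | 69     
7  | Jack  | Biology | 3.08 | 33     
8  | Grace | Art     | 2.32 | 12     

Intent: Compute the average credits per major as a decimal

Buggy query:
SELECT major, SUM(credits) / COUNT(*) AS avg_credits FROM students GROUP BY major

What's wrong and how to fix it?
Bug: Both operands are integers, so '/' performs integer division and truncates

Fix: Cast one side to REAL so the division keeps the fractional part

Corrected query:
SELECT major, SUM(credits) * 1.0 / COUNT(*) AS avg_credits FROM students GROUP BY major

Result:
major   | avg_credits
--------+------------
Art     | 73         
Biology | 38.2       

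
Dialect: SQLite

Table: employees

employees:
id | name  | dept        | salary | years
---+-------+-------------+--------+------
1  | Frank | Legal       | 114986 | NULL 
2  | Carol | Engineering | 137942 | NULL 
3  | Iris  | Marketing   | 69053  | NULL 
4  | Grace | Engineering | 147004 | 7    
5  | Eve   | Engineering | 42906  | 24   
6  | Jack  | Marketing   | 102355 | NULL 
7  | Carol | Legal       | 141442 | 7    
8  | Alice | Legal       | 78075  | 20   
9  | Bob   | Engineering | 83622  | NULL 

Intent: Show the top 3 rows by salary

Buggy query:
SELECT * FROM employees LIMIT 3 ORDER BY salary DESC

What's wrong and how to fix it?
Bug: ORDER BY cannot follow LIMIT; LIMIT is the final clause

Fix: Swap the clauses: ORDER BY first, then LIMIT

Corrected query:
SELECT * FROM employees ORDER BY salary DESC LIMIT 3

Result:
id | name  | dept        | salary | years
---+-------+-------------+--------+------
4  | Grace | Engineering | 147004 | 7    
7  | Carol | Legal       | 141442 | 7    
2  | Carol | Engineering | 137942 | NULL 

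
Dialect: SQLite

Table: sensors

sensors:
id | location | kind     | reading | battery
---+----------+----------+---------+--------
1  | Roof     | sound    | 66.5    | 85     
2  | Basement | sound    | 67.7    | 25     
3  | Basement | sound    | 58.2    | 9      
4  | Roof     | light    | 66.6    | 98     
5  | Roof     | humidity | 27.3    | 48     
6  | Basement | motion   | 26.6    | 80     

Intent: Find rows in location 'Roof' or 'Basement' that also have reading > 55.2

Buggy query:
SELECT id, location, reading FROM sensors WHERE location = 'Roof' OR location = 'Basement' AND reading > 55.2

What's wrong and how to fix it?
Bug: Without parentheses, AND is evaluated before OR, so the reading filter only applies to the 'Basement' branch

Fix: Add parentheses around the OR so the AND applies to both alternatives

Corrected query:
SELECT id, location, reading FROM sensors WHERE (location = 'Roof' OR location = 'Basement') AND reading > 55.2

Result:
id | location | reading
---+----------+--------
1  | Roof     | 66.5   
2  | Basement | 67.7   
3  | Basement | 58.2   
4  | Roof     | 66.6   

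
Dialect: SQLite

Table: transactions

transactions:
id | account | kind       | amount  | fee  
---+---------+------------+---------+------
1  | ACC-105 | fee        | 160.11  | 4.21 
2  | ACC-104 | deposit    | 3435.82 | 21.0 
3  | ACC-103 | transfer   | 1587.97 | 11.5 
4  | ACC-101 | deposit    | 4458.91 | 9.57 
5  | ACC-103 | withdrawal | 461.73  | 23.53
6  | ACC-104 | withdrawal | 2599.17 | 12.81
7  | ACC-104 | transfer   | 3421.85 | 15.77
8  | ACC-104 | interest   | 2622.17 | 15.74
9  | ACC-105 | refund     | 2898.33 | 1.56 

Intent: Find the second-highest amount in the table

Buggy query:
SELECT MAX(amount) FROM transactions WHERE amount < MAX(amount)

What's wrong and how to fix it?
Bug: MAX(amount) on the right of the comparison is an aggregate-in-WHERE error

Fix: Put the inner MAX in a scalar subquery

Corrected query:
SELECT MAX(amount) FROM transactions WHERE amount < (SELECT MAX(amount) FROM transactions)

Result:
MAX(amount)
-----------
3435.82    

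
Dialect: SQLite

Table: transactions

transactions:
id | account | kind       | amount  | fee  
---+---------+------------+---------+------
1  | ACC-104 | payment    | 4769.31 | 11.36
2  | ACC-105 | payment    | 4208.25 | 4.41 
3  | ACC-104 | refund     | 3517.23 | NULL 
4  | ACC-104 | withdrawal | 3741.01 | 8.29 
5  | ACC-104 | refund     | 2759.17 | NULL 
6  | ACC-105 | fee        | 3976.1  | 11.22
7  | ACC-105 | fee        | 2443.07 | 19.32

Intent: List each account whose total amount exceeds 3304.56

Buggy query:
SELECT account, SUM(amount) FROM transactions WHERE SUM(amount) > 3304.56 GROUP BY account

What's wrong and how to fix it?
Bug: WHERE runs before GROUP BY, so aggregates aren't available there

Fix: Use HAVING (which filters groups after aggregation) instead of WHERE

Corrected query:
SELECT account, SUM(amount) FROM transactions GROUP BY account HAVING SUM(amount) > 3304.56

Result:
account | SUM(amount)
--------+------------
ACC-104 | 14786.72   
ACC-105 | 10627.42   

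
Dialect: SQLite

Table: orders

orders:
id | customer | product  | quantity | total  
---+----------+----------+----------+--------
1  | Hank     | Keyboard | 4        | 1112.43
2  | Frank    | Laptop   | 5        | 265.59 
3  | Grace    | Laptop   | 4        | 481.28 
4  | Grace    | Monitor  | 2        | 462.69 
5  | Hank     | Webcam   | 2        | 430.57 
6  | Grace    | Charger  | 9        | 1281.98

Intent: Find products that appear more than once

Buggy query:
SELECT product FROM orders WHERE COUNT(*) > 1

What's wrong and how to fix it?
Bug: WHERE can't reference COUNT(*); aggregates are computed after WHERE

Fix: Group first, then use HAVING for the count condition

Corrected query:
SELECT product FROM orders GROUP BY product HAVING COUNT(*) > 1

Result:
product
-------
Laptop 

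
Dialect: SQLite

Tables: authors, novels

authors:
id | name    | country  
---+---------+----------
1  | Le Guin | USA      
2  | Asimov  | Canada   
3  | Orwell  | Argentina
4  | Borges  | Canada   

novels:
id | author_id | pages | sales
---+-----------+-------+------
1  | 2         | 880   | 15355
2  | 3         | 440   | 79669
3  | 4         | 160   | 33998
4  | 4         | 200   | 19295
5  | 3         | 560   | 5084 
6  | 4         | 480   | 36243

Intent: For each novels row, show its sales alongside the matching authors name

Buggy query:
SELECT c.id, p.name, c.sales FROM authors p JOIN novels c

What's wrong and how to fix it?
Bug: JOIN with no ON clause produces a cartesian product; every novels row pairs with every authors row

Fix: Specify the join condition linking the foreign key to the parent id

Corrected query:
SELECT c.id, p.name, c.sales FROM authors p JOIN novels c ON c.author_id = p.id

Result:
id | name   | sales
---+--------+------
1  | Asimov | 15355
2  | Orwell | 79669
3  | Borges | 33998
4  | Borges | 19295
5  | Orwell | 5084 
6  | Borges | 36243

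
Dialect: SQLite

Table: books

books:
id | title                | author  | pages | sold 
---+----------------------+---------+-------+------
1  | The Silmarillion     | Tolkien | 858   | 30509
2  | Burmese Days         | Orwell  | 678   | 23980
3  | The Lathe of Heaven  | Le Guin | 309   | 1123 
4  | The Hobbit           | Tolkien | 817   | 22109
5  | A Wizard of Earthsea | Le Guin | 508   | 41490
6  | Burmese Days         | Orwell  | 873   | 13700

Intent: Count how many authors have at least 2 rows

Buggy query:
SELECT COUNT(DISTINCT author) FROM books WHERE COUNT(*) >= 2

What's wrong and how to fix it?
Bug: COUNT(*) cannot appear in WHERE; the per-group count doesn't exist yet

Fix: Use a subquery that GROUPs and filters with HAVING, then count its rows

Corrected query:
SELECT COUNT(*) FROM (SELECT author FROM books GROUP BY author HAVING COUNT(*) >= 2)

Result:
COUNT(*)
--------
3       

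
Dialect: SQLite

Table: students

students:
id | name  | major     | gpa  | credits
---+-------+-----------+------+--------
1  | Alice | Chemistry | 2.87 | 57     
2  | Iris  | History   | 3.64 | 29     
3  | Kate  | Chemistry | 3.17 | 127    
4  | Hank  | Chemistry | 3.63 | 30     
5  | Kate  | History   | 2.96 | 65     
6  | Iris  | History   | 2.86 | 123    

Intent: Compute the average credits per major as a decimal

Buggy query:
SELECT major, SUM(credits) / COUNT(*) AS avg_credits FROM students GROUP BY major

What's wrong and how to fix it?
Bug: SUM(credits) and COUNT(*) are both integers; the division truncates the fractional part

Fix: Multiply by 1.0 (or CAST to REAL) to force floating-point division

Corrected query:
SELECT major, SUM(credits) * 1.0 / COUNT(*) AS avg_credits FROM students GROUP BY major

Result:
major     | avg_credits
----------+------------
Chemistry | 71.333333  
History   | 72.333333  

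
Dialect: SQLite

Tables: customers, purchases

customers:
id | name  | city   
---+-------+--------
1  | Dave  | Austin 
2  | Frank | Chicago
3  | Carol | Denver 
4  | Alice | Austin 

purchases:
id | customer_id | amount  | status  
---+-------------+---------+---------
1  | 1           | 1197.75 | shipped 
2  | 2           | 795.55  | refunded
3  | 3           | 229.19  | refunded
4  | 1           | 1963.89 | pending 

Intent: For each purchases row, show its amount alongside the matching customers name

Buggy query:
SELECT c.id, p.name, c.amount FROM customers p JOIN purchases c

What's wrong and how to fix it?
Bug: Missing join condition: each purchases row is matched to all customers rows instead of just its own

Fix: Add ON c.customer_id = p.id to the JOIN

Corrected query:
SELECT c.id, p.name, c.amount FROM customers p JOIN purchases c ON c.customer_id = p.id

Result:
id | name  | amount 
---+-------+--------
1  | Dave  | 1197.75
2  | Frank | 795.55 
3  | Carol | 229.19 
4  | Dave  | 1963.89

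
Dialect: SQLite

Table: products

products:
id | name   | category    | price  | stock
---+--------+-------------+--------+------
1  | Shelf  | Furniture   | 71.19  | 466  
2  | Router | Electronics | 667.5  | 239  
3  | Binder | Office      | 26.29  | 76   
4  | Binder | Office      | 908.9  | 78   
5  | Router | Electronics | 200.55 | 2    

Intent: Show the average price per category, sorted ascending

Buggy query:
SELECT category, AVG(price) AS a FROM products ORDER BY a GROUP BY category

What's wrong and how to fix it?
Bug: GROUP BY must precede ORDER BY

Fix: Move ORDER BY to the end, after GROUP BY

Corrected query:
SELECT category, AVG(price) AS a FROM products GROUP BY category ORDER BY a

Result:
category    | a      
------------+--------
Furniture   | 71.19  
Electronics | 434.025
Office      | 467.595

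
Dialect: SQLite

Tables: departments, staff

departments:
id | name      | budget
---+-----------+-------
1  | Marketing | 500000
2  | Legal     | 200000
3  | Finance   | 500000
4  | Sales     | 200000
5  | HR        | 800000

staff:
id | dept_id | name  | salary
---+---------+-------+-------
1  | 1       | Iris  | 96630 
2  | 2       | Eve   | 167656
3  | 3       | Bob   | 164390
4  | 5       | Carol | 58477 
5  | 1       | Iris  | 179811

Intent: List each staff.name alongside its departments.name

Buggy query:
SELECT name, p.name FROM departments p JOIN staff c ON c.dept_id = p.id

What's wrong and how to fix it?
Bug: Both tables have a 'name' column; the unqualified reference is ambiguous

Fix: Qualify the column with its table alias (c.name)

Corrected query:
SELECT c.name, p.name FROM departments p JOIN staff c ON c.dept_id = p.id

Result:
name  | name     
------+----------
Iris  | Marketing
Eve   | Legal    
Bob   | Finance  
Carol | HR       
Iris  | Marketing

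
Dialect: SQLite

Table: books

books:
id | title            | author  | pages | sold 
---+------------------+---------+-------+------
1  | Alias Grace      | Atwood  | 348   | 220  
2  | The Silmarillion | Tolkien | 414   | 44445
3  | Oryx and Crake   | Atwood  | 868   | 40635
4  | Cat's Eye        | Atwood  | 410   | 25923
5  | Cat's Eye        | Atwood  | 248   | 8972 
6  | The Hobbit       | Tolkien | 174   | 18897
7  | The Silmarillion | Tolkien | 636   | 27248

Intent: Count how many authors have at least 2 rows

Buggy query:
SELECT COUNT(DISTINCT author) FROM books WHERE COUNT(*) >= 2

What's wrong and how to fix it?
Bug: COUNT(*) cannot appear in WHERE; the per-group count doesn't exist yet

Fix: Group first with HAVING COUNT(*) >= 2, then COUNT the resulting groups

Corrected query:
SELECT COUNT(*) FROM (SELECT author FROM books GROUP BY author HAVING COUNT(*) >= 2)

Result:
COUNT(*)
--------
2       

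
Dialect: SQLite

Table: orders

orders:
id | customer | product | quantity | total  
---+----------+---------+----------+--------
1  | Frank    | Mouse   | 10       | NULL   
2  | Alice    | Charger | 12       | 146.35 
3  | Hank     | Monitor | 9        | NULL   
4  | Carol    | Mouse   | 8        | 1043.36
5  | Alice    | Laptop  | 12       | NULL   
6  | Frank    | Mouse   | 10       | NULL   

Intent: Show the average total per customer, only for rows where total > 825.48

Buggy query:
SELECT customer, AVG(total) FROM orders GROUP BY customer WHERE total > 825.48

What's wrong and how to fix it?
Bug: WHERE cannot follow GROUP BY

Fix: Place WHERE between FROM and GROUP BY

Corrected query:
SELECT customer, AVG(total) FROM orders WHERE total > 825.48 GROUP BY customer

Result:
customer | AVG(total)
---------+-----------
Carol    | 1043.36   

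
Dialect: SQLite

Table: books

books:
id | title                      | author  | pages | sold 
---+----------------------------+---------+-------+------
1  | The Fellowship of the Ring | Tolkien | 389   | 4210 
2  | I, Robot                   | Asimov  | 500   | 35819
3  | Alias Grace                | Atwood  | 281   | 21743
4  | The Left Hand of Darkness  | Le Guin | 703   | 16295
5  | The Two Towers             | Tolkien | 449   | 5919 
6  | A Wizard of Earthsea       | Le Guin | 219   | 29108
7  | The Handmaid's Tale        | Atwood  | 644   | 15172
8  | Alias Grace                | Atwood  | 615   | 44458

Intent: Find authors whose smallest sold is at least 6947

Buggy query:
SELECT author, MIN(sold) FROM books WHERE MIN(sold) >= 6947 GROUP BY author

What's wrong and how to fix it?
Bug: MIN() in WHERE is a misuse of aggregate

Fix: Use HAVING for the per-group MIN condition

Corrected query:
SELECT author, MIN(sold) FROM books GROUP BY author HAVING MIN(sold) >= 6947

Result:
author  | MIN(sold)
--------+----------
Asimov  | 35819    
Atwood  | 15172    
Le Guin | 16295    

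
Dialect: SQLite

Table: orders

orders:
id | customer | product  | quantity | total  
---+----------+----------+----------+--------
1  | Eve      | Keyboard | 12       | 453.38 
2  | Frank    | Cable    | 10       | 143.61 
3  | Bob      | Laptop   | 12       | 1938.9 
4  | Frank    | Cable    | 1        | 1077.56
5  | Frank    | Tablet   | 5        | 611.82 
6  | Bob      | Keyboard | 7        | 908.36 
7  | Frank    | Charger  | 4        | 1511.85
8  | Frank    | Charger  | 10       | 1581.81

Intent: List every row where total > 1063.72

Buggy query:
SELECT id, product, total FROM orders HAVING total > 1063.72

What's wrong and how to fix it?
Bug: HAVING filters the output of aggregation, but this query has no GROUP BY and no aggregate functions, so SQLite rejects it (HAVING clause on a non-aggregate query); the condition here is per row

Fix: Use WHERE for row-level filtering

Corrected query:
SELECT id, product, total FROM orders WHERE total > 1063.72

Result:
id | product | total  
---+---------+--------
3  | Laptop  | 1938.9 
4  | Cable   | 1077.56
7  | Charger | 1511.85
8  | Charger | 1581.81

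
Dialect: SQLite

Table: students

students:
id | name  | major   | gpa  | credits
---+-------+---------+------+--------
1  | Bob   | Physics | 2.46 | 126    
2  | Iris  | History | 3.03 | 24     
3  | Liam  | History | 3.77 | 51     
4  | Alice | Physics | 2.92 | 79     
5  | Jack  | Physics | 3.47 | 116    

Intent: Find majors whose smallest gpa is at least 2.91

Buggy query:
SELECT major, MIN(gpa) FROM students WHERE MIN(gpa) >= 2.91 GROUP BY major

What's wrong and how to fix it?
Bug: MIN() in WHERE is a misuse of aggregate

Fix: Replace WHERE with HAVING after the GROUP BY

Corrected query:
SELECT major, MIN(gpa) FROM students GROUP BY major HAVING MIN(gpa) >= 2.91

Result:
major   | MIN(gpa)
--------+---------
History | 3.03    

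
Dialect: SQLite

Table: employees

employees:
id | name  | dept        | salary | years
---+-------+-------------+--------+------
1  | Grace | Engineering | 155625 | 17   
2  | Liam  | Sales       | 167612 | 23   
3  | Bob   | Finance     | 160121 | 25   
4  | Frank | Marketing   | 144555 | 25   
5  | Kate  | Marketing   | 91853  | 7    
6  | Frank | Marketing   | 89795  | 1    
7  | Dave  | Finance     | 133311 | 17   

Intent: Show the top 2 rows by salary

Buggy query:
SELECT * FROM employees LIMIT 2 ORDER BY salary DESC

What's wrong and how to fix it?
Bug: ORDER BY cannot follow LIMIT; LIMIT is the final clause

Fix: Swap the clauses: ORDER BY first, then LIMIT

Corrected query:
SELECT * FROM employees ORDER BY salary DESC LIMIT 2

Result:
id | name | dept    | salary | years
---+------+---------+--------+------
2  | Liam | Sales   | 167612 | 23   
3  | Bob  | Finance | 160121 | 25   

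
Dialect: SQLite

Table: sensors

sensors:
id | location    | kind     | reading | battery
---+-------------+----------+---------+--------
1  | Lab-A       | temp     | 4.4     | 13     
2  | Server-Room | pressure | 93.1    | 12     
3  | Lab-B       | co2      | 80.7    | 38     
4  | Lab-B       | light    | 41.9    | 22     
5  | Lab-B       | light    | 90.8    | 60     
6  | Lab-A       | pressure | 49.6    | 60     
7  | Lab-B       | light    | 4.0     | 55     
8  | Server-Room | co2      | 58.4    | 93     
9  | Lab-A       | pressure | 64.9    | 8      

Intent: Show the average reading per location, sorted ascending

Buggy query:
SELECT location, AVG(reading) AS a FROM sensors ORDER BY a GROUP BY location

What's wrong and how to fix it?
Bug: GROUP BY must precede ORDER BY

Fix: Reorder: SELECT … FROM … GROUP BY … ORDER BY …

Corrected query:
SELECT location, AVG(reading) AS a FROM sensors GROUP BY location ORDER BY a

Result:
location    | a        
------------+----------
Lab-A       | 39.633333
Lab-B       | 54.35    
Server-Room | 75.75    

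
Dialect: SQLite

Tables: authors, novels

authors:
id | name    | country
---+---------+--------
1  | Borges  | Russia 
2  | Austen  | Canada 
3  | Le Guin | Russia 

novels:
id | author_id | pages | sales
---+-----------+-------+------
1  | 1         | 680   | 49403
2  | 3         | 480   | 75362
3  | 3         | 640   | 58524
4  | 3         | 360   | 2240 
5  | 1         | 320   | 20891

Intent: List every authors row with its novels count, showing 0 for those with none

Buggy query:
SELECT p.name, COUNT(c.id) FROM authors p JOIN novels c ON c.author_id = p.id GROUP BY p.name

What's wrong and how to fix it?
Bug: INNER JOIN drops authors rows that have no matching novels rows

Fix: Switch to LEFT JOIN to retain unmatched parent rows

Corrected query:
SELECT p.name, COUNT(c.id) FROM authors p LEFT JOIN novels c ON c.author_id = p.id GROUP BY p.name

Result:
name    | COUNT(c.id)
--------+------------
Austen  | 0          
Borges  | 2          
Le Guin | 3          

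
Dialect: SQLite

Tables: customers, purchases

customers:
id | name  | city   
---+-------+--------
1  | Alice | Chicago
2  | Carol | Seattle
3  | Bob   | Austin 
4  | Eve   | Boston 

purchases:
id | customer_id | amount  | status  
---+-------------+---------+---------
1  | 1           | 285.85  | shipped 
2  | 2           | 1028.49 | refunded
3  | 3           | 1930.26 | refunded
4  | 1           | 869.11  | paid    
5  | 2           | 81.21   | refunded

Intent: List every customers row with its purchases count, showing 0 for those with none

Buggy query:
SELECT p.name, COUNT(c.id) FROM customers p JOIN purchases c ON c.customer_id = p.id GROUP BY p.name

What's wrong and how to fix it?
Bug: INNER JOIN drops customers rows that have no matching purchases rows

Fix: Switch to LEFT JOIN to retain unmatched parent rows

Corrected query:
SELECT p.name, COUNT(c.id) FROM customers p LEFT JOIN purchases c ON c.customer_id = p.id GROUP BY p.name

Result:
name  | COUNT(c.id)
------+------------
Alice | 2          
Bob   | 1          
Carol | 2          
Eve   | 0          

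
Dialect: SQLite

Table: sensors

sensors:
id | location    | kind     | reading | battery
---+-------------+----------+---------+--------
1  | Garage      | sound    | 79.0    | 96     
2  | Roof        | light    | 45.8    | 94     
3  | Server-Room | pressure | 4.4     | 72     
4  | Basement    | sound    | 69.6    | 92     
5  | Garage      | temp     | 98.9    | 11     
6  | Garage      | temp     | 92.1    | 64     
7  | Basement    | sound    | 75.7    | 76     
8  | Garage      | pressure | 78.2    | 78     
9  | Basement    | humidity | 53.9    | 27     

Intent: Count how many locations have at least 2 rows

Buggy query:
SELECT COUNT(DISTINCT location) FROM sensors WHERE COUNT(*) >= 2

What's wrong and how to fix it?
Bug: COUNT(*) cannot appear in WHERE; the per-group count doesn't exist yet

Fix: Group first with HAVING COUNT(*) >= 2, then COUNT the resulting groups

Corrected query:
SELECT COUNT(*) FROM (SELECT location FROM sensors GROUP BY location HAVING COUNT(*) >= 2)

Result:
COUNT(*)
--------
2       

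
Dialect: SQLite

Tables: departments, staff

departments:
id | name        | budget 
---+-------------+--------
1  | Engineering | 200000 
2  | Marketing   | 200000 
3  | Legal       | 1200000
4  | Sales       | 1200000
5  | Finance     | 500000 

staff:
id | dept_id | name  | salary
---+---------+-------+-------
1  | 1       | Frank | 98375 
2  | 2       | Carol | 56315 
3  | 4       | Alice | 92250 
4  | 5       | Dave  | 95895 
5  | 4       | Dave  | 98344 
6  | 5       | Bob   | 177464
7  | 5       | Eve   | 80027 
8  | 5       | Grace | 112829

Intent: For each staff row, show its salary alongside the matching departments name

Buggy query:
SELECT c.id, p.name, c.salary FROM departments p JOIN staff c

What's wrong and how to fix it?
Bug: JOIN with no ON clause produces a cartesian product; every staff row pairs with every departments row

Fix: Add ON c.dept_id = p.id to the JOIN

Corrected query:
SELECT c.id, p.name, c.salary FROM departments p JOIN staff c ON c.dept_id = p.id

Result:
id | name        | salary
---+-------------+-------
1  | Engineering | 98375 
2  | Marketing   | 56315 
3  | Sales       | 92250 
4  | Finance     | 95895 
5  | Sales       | 98344 
6  | Finance     | 177464
7  | Finance     | 80027 
8  | Finance     | 112829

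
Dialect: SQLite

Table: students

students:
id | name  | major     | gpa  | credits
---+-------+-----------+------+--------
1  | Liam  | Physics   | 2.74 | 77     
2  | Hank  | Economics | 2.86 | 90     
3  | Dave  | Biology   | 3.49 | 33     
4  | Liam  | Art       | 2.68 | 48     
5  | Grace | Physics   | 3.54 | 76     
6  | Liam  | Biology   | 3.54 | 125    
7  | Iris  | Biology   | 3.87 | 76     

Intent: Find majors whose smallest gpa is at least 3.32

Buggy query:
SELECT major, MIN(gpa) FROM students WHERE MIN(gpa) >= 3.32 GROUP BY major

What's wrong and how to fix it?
Bug: Aggregates like MIN are computed per group after WHERE runs

Fix: Replace WHERE with HAVING after the GROUP BY

Corrected query:
SELECT major, MIN(gpa) FROM students GROUP BY major HAVING MIN(gpa) >= 3.32

Result:
major   | MIN(gpa)
--------+---------
Biology | 3.49    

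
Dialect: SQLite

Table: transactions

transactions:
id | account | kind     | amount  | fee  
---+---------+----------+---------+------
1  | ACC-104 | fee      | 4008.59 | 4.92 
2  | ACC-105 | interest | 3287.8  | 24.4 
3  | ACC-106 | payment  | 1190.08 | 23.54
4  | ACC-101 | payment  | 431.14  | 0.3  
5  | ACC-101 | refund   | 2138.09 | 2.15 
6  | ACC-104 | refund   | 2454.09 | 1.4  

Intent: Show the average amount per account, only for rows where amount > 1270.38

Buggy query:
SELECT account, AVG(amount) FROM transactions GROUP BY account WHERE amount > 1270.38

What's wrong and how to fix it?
Bug: Row-level WHERE must come before GROUP BY in the clause order

Fix: Move the WHERE clause before GROUP BY

Corrected query:
SELECT account, AVG(amount) FROM transactions WHERE amount > 1270.38 GROUP BY account

Result:
account | AVG(amount)
--------+------------
ACC-101 | 2138.09    
ACC-104 | 3231.34    
ACC-105 | 3287.8     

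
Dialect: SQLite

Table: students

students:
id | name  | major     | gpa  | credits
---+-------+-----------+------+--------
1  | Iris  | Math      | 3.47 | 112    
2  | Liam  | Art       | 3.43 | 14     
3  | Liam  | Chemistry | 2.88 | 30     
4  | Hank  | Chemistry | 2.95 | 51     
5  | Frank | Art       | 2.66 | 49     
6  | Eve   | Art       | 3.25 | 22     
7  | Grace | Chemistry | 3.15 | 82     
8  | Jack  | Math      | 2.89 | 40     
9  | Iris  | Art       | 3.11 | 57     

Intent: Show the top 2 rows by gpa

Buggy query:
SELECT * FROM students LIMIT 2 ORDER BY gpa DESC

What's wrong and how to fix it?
Bug: LIMIT must come after ORDER BY

Fix: Swap the clauses: ORDER BY first, then LIMIT

Corrected query:
SELECT * FROM students ORDER BY gpa DESC LIMIT 2

Result:
id | name | major | gpa  | credits
---+------+-------+------+--------
1  | Iris | Math  | 3.47 | 112    
2  | Liam | Art   | 3.43 | 14     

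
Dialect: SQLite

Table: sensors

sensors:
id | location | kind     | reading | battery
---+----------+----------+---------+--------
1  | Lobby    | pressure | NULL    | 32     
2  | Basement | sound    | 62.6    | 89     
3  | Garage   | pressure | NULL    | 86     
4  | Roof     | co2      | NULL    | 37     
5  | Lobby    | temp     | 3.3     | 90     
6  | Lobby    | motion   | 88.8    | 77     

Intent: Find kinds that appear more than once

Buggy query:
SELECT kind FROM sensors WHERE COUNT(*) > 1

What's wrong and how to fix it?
Bug: COUNT(*) is an aggregate and cannot be used in WHERE

Fix: Group first, then use HAVING for the count condition

Corrected query:
SELECT kind FROM sensors GROUP BY kind HAVING COUNT(*) > 1

Result:
kind    
--------
pressure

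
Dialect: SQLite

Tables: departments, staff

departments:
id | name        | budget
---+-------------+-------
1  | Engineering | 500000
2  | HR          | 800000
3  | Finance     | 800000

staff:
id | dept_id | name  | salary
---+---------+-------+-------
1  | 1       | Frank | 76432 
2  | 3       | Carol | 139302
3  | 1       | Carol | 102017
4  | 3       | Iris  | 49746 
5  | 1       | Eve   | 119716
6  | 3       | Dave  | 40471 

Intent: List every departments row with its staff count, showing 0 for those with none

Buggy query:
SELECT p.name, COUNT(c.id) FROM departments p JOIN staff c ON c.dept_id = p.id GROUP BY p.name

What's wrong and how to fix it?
Bug: INNER JOIN drops departments rows that have no matching staff rows

Fix: Switch to LEFT JOIN to retain unmatched parent rows

Corrected query:
SELECT p.name, COUNT(c.id) FROM departments p LEFT JOIN staff c ON c.dept_id = p.id GROUP BY p.name

Result:
name        | COUNT(c.id)
------------+------------
Engineering | 3          
Finance     | 3          
HR          | 0          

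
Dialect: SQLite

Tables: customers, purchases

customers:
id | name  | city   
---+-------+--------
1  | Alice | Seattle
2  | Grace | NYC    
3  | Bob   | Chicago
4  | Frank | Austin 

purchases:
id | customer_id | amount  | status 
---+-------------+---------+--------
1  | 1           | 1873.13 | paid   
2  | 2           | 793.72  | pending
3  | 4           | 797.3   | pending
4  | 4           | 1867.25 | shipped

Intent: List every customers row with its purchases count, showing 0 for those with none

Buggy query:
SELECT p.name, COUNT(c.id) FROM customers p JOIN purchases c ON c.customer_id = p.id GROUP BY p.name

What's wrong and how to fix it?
Bug: INNER JOIN drops customers rows that have no matching purchases rows

Fix: Switch to LEFT JOIN to retain unmatched parent rows

Corrected query:
SELECT p.name, COUNT(c.id) FROM customers p LEFT JOIN purchases c ON c.customer_id = p.id GROUP BY p.name

Result:
name  | COUNT(c.id)
------+------------
Alice | 1          
Bob   | 0          
Frank | 2          
Grace | 1          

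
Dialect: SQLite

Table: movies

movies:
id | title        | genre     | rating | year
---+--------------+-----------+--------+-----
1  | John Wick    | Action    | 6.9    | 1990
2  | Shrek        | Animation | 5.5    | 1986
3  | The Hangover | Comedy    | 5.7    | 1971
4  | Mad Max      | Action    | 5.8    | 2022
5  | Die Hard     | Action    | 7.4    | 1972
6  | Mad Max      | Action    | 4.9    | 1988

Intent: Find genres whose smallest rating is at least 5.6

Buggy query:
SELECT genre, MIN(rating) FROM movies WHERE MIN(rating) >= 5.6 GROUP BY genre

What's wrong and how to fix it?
Bug: MIN() in WHERE is a misuse of aggregate

Fix: Use HAVING for the per-group MIN condition

Corrected query:
SELECT genre, MIN(rating) FROM movies GROUP BY genre HAVING MIN(rating) >= 5.6

Result:
genre  | MIN(rating)
-------+------------
Comedy | 5.7        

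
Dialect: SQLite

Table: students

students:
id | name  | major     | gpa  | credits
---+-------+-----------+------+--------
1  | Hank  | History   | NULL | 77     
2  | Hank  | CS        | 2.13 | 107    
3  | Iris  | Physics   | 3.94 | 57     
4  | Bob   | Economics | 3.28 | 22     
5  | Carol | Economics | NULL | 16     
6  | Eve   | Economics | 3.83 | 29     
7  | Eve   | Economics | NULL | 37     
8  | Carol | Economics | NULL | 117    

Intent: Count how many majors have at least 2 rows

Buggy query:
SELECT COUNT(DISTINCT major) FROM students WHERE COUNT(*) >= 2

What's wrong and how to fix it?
Bug: COUNT(*) cannot appear in WHERE; the per-group count doesn't exist yet

Fix: Group first with HAVING COUNT(*) >= 2, then COUNT the resulting groups

Corrected query:
SELECT COUNT(*) FROM (SELECT major FROM students GROUP BY major HAVING COUNT(*) >= 2)

Result:
COUNT(*)
--------
1       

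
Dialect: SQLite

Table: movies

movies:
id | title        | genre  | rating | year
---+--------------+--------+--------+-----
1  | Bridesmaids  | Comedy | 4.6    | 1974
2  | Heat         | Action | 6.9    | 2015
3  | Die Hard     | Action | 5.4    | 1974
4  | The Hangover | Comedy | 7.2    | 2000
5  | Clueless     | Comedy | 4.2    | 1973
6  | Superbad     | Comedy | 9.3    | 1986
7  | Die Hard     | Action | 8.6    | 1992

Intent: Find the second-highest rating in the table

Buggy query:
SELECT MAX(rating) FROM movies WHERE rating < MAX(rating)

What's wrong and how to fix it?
Bug: The inner MAX is an aggregate inside WHERE, which is not allowed

Fix: Compute the overall MAX in a subquery, then take MAX of rows below it

Corrected query:
SELECT MAX(rating) FROM movies WHERE rating < (SELECT MAX(rating) FROM movies)

Result:
MAX(rating)
-----------
8.6        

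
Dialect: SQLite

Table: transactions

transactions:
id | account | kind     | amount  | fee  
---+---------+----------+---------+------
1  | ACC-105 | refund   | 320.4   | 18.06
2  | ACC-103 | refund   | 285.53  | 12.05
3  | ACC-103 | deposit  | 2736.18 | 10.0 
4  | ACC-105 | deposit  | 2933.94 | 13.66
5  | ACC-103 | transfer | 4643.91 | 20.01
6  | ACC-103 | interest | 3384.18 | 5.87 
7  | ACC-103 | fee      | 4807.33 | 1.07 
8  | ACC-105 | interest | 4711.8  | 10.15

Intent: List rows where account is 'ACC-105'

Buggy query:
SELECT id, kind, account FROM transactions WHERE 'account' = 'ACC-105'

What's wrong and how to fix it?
Bug: Single quotes denote string literals in SQL; the column name is being compared as a constant string

Fix: Reference the column as account without single quotes

Corrected query:
SELECT id, kind, account FROM transactions WHERE account = 'ACC-105'

Result:
id | kind     | account
---+----------+--------
1  | refund   | ACC-105
4  | deposit  | ACC-105
8  | interest | ACC-105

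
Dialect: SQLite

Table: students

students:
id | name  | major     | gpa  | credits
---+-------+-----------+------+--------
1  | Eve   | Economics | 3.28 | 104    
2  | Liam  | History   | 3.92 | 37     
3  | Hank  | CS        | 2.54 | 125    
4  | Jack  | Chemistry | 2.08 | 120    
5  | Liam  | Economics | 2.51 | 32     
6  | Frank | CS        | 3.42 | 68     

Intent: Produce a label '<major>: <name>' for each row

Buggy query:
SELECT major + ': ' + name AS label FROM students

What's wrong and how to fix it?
Bug: SQLite uses || for string concatenation; + coerces text to numbers (yielding 0)

Fix: Use the || operator for string concatenation

Corrected query:
SELECT major || ': ' || name AS label FROM students

Result:
label          
---------------
Economics: Eve 
History: Liam  
CS: Hank       
Chemistry: Jack
Economics: Liam
CS: Frank      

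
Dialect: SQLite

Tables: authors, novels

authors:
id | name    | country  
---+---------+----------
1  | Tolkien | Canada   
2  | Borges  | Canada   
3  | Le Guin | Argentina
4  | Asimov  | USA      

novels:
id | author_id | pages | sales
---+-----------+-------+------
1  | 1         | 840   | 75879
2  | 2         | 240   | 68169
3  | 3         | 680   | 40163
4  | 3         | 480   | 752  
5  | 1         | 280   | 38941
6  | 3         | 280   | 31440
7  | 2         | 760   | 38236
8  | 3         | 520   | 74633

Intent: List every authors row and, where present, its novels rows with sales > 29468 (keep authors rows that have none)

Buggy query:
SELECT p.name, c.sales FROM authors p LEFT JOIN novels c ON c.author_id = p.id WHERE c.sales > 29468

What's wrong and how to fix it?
Bug: A WHERE condition on the right-hand table after LEFT JOIN drops unmatched parents

Fix: Put 'c.sales > 29468' in the JOIN's ON clause instead of WHERE

Corrected query:
SELECT p.name, c.sales FROM authors p LEFT JOIN novels c ON c.author_id = p.id AND c.sales > 29468

Result:
name    | sales
--------+------
Tolkien | 38941
Tolkien | 75879
Borges  | 38236
Borges  | 68169
Le Guin | 31440
Le Guin | 40163
Le Guin | 74633
Asimov  | NULL 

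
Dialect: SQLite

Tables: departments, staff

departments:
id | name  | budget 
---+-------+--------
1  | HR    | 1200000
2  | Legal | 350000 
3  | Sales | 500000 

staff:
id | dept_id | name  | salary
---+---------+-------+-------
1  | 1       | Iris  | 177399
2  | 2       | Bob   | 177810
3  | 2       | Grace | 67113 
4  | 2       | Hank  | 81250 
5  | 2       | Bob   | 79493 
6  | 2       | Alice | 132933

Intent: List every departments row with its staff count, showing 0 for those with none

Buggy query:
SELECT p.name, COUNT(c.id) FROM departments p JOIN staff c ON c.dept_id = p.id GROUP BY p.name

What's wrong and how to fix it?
Bug: INNER JOIN drops departments rows that have no matching staff rows

Fix: Use LEFT JOIN so parents without children still appear (COUNT(c.id) gives 0)

Corrected query:
SELECT p.name, COUNT(c.id) FROM departments p LEFT JOIN staff c ON c.dept_id = p.id GROUP BY p.name

Result:
name  | COUNT(c.id)
------+------------
HR    | 1          
Legal | 5          
Sales | 0          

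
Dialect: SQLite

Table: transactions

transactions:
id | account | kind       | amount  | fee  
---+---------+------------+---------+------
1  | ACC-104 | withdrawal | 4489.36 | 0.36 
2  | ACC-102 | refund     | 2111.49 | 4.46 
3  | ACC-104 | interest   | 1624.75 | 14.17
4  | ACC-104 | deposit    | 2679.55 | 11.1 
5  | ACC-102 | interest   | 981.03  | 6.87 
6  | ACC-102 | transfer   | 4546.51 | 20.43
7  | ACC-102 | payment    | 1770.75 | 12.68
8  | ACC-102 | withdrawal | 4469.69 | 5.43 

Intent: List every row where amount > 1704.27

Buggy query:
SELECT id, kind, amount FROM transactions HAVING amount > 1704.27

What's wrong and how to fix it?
Bug: This is a non-aggregate query (no GROUP BY, no aggregates), so in SQLite the HAVING clause is invalid here; a row-level condition belongs in WHERE

Fix: Replace HAVING with WHERE since the condition applies to individual rows

Corrected query:
SELECT id, kind, amount FROM transactions WHERE amount > 1704.27

Result:
id | kind       | amount 
---+------------+--------
1  | withdrawal | 4489.36
2  | refund     | 2111.49
4  | deposit    | 2679.55
6  | transfer   | 4546.51
7  | payment    | 1770.75
8  | withdrawal | 4469.69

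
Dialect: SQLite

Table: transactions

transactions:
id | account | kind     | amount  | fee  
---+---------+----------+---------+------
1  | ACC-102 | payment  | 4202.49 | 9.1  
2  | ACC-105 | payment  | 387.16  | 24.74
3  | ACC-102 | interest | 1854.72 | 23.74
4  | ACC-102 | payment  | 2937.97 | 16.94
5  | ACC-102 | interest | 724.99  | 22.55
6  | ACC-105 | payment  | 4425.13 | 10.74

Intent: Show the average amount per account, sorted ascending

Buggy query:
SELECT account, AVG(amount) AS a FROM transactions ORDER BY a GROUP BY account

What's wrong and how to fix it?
Bug: ORDER BY appears before GROUP BY; SQL clause order requires GROUP BY first

Fix: Move ORDER BY to the end, after GROUP BY

Corrected query:
SELECT account, AVG(amount) AS a FROM transactions GROUP BY account ORDER BY a

Result:
account | a        
--------+----------
ACC-105 | 2406.145 
ACC-102 | 2430.0425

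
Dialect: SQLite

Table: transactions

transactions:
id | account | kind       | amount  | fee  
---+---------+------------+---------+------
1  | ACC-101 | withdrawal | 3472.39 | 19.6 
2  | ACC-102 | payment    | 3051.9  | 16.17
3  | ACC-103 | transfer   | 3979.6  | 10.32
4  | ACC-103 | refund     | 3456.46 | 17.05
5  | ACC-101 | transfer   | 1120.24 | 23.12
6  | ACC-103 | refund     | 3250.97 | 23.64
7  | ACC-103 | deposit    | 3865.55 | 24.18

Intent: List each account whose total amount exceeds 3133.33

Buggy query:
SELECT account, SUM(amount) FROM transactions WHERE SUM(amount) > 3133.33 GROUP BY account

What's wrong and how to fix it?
Bug: WHERE runs before GROUP BY, so aggregates aren't available there

Fix: Use HAVING (which filters groups after aggregation) instead of WHERE

Corrected query:
SELECT account, SUM(amount) FROM transactions GROUP BY account HAVING SUM(amount) > 3133.33

Result:
account | SUM(amount)
--------+------------
ACC-101 | 4592.63    
ACC-103 | 14552.58   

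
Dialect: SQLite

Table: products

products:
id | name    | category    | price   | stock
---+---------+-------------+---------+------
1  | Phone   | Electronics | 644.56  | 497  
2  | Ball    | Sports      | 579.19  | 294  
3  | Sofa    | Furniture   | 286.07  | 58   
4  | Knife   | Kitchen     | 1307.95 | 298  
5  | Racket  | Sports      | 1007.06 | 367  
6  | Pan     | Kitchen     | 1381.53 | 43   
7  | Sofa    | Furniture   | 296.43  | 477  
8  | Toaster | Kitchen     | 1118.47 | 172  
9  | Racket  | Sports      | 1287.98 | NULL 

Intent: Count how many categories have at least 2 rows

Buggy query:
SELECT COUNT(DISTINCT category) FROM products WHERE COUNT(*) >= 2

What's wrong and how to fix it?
Bug: COUNT(*) cannot appear in WHERE; the per-group count doesn't exist yet

Fix: Group first with HAVING COUNT(*) >= 2, then COUNT the resulting groups

Corrected query:
SELECT COUNT(*) FROM (SELECT category FROM products GROUP BY category HAVING COUNT(*) >= 2)

Result:
COUNT(*)
--------
3       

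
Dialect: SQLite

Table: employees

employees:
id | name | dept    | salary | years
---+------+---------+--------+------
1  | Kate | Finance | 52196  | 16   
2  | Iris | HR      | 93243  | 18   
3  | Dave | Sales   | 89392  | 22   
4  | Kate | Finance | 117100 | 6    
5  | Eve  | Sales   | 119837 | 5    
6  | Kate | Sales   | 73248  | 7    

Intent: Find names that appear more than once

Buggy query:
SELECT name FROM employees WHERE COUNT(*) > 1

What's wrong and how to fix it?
Bug: COUNT(*) is an aggregate and cannot be used in WHERE

Fix: GROUP BY name, then filter groups with HAVING COUNT(*) > 1

Corrected query:
SELECT name FROM employees GROUP BY name HAVING COUNT(*) > 1

Result:
name
----
Kate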